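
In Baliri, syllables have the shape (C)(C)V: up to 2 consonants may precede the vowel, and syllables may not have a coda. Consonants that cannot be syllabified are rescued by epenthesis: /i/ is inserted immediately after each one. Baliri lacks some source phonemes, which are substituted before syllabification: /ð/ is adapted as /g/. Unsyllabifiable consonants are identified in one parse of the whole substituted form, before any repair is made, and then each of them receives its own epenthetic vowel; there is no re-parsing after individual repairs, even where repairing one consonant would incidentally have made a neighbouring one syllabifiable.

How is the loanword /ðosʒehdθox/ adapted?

Substitution: /ð/ → /g/, giving /gosʒehdθox/.
Under (C)(C)V, the unsyllabifiable consonants are /h/, /x/ (no codas are permitted; onsets may contain at most 2 consonants).
Each unlicensed consonant becomes the onset of a new syllable: /h/ → /hi/, /x/ → /xi/.

gosʒehidθoxi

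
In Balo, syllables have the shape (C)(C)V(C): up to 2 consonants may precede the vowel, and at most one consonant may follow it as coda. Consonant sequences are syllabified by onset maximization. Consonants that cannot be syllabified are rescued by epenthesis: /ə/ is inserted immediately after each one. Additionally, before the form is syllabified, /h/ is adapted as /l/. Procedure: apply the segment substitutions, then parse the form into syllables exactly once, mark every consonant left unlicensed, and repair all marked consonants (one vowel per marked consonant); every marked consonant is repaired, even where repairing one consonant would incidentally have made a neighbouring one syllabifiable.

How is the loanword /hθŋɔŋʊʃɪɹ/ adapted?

Substitution: /h/ → /l/, giving /lθŋɔŋʊʃɪɹ/.
Syllabifying with onset maximization leaves /l/ stranded (at most one coda consonant is licensed; onsets may contain at most 2 consonants).
Each unlicensed consonant becomes the onset of a new syllable: /l/ → /lə/.

ləθŋɔŋʊʃɪɹ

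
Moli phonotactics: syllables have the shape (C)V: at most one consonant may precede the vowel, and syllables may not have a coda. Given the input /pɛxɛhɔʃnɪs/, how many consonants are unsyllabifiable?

2

The consonants /ʃ/, /s/ cannot be parsed into a legal (C)V syllable (no codas are permitted; onsets are limited to one consonant).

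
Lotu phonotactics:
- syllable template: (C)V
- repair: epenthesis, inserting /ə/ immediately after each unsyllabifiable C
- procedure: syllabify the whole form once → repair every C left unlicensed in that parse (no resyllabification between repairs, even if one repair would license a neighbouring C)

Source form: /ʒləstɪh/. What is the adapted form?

The consonants /ʒ/, /s/, /h/ cannot be parsed into a legal (C)V syllable (no codas are permitted; onsets are limited to one consonant).
Epenthesis after each stranded consonant: /ʒ/ → /ʒə/, /s/ → /sə/, /h/ → /hə/.

ʒələsətɪhə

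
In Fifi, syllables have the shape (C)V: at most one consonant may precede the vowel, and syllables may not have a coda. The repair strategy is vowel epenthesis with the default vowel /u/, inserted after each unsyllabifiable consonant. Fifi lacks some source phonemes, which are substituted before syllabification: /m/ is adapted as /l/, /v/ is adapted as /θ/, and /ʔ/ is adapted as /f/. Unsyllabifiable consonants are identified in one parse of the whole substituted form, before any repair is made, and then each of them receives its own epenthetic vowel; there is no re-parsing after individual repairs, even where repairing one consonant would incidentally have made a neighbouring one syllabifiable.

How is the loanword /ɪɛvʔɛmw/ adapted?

Substitution: /v/ → /θ/, /ʔ/ → /f/, /m/ → /l/, giving /ɪɛθfɛlw/.
Syllabifying with onset maximization leaves /θ/, /l/, /w/ stranded (no codas are permitted; onsets are limited to one consonant).
Epenthesis after each stranded consonant: /θ/ → /θu/, /l/ → /lu/, /w/ → /wu/.

ɪɛθufɛluwu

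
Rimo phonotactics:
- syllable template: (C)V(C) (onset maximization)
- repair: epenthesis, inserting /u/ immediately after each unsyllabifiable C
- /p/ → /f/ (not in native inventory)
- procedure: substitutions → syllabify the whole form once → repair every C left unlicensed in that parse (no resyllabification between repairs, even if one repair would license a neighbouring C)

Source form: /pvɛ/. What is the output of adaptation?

Substitution: /p/ → /f/, giving /fvɛ/.
Syllabifying with onset maximization leaves /f/ stranded (at most one coda consonant is licensed; onsets are limited to one consonant).
Each unlicensed consonant becomes the onset of a new syllable: /f/ → /fu/.

fuvɛ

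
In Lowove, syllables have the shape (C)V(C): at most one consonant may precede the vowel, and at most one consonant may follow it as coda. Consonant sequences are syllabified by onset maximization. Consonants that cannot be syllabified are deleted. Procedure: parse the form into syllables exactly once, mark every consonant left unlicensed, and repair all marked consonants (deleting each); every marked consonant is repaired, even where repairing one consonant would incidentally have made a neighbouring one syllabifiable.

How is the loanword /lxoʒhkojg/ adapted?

xoʒkoj

Under (C)V(C), the unsyllabifiable consonants are /l/, /h/, /g/ (at most one coda consonant is licensed; onsets are limited to one consonant).
Deletion applies to /l/, /h/, /g/.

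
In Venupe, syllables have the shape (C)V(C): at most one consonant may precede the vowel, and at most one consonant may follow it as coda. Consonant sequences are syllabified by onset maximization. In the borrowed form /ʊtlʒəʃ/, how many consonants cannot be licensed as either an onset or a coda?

1

The consonants /l/ cannot be parsed into a legal (C)V(C) syllable (at most one coda consonant is licensed; onsets are limited to one consonant).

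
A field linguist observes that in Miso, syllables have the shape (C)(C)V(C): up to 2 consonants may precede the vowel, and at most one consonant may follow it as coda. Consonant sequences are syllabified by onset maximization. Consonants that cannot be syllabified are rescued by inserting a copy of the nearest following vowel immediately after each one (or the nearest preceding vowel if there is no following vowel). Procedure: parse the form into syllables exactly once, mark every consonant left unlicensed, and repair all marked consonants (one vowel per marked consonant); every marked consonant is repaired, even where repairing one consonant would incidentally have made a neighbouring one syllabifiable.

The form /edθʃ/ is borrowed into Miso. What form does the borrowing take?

The consonants /θ/, /ʃ/ cannot be parsed into a legal (C)(C)V(C) syllable (at most one coda consonant is licensed; onsets may contain at most 2 consonants).
Each unlicensed consonant becomes the onset of a new syllable: /θ/ → /θe/, /ʃ/ → /ʃe/.

edθeʃe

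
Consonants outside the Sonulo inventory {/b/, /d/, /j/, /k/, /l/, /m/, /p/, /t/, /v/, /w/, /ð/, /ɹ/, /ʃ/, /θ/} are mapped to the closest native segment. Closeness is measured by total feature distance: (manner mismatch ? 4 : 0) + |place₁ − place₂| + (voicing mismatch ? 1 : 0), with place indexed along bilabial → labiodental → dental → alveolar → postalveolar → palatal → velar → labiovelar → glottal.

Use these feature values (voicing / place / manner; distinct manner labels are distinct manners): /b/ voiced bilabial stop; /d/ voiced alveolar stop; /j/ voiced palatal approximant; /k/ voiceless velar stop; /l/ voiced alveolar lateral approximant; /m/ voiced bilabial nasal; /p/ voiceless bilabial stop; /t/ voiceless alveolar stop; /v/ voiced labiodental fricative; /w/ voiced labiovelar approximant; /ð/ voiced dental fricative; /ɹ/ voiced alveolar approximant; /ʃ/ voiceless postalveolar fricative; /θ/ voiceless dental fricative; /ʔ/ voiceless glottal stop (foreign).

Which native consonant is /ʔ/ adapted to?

/k/ is closest: same manner (stop), place distance 2 (glottal→velar), same voicing; total 2. Next closest is /t/ at distance 5.

k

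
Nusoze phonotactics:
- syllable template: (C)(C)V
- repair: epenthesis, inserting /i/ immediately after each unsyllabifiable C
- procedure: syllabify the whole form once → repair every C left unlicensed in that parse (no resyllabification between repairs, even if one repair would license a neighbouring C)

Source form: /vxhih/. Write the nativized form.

vixhihi

Under (C)(C)V, the unsyllabifiable consonants are /v/, /h/ (no codas are permitted; onsets may contain at most 2 consonants).
Each unlicensed consonant becomes the onset of a new syllable: /v/ → /vi/, /h/ → /hi/.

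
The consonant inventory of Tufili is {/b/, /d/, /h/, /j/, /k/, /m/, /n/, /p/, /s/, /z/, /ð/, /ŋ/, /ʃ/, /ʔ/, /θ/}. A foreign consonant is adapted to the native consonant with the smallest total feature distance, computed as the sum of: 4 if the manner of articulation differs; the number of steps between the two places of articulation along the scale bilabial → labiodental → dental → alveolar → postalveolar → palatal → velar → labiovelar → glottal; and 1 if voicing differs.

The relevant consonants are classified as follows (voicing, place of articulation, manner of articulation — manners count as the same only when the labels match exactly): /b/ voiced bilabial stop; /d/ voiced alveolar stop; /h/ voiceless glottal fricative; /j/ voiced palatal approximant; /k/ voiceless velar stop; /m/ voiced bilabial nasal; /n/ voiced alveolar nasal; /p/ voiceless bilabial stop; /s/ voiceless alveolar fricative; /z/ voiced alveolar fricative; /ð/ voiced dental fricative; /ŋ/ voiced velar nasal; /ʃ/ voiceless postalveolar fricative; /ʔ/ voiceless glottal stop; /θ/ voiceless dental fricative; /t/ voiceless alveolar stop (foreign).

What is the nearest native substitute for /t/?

/d/ is closest: same manner (stop), place distance 0 (alveolar→alveolar), voicing differs (+1); total 1. Next closest is /k/ at distance 3.

d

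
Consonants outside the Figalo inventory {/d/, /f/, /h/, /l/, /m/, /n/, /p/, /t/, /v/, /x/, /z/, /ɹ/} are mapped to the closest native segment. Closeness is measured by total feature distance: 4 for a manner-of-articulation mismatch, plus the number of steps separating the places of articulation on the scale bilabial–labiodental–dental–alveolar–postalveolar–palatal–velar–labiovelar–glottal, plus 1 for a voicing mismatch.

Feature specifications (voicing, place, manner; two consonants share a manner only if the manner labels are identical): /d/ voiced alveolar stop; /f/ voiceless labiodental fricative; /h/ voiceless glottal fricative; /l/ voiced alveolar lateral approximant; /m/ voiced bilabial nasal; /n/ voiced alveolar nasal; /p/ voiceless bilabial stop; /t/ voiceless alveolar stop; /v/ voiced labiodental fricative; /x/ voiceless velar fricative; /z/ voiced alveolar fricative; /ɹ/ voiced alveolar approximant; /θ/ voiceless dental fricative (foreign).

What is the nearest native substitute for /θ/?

f

/f/ is closest: same manner (fricative), place distance 1 (dental→labiodental), same voicing; total 1. Next closest is /v/ at distance 2.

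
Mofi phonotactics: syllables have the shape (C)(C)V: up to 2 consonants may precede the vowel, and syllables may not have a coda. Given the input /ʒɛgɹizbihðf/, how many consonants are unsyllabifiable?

3

Under (C)(C)V, the unsyllabifiable consonants are /h/, /ð/, /f/ (no codas are permitted; onsets may contain at most 2 consonants).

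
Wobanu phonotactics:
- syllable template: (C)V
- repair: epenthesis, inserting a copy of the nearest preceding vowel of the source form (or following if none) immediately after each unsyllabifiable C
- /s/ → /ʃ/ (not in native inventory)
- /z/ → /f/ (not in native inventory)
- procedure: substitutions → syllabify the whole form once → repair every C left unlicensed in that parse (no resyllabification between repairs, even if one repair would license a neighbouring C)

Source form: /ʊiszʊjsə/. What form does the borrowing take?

ʊiʃifʊjʊʃə

Substitution: /s/ → /ʃ/, /z/ → /f/, giving /ʊiʃfʊjʃə/.
Under (C)V, the unsyllabifiable consonants are /ʃ/, /j/ (no codas are permitted; onsets are limited to one consonant).
Inserting the epenthetic vowel yields /ʃ/ → /ʃi/, /j/ → /jʊ/.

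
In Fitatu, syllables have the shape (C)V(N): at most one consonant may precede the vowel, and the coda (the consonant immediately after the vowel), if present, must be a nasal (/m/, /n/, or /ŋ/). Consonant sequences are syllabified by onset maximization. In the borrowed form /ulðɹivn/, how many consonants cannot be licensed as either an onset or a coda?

Under (C)V(N), the unsyllabifiable consonants are /l/, /ð/, /v/, /n/ (only a nasal (/m/, /n/, or /ŋ/) is licensed in coda position; onsets are limited to one consonant).

4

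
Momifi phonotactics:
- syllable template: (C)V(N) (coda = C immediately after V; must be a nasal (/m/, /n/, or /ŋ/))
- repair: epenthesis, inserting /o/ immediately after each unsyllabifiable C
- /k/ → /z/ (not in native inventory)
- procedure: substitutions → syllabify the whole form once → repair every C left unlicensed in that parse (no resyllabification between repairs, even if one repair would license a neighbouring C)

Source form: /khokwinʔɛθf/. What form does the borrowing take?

Substitution: /k/ → /z/, giving /zhozwinʔɛθf/.
Under (C)V(N), the unsyllabifiable consonants are /z/, /z/, /θ/, /f/ (only a nasal (/m/, /n/, or /ŋ/) is licensed in coda position; onsets are limited to one consonant).
Epenthesis after each stranded consonant: /z/ → /zo/, /z/ → /zo/, /θ/ → /θo/, /f/ → /fo/.

zohozowinʔɛθofo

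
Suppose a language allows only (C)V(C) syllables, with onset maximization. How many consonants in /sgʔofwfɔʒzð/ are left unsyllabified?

Syllabifying with onset maximization leaves /s/, /g/, /w/, /z/, /ð/ stranded (at most one coda consonant is licensed; onsets are limited to one consonant).

5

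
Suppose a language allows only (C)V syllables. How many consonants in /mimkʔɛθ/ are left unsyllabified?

The consonants /m/, /k/, /θ/ cannot be parsed into a legal (C)V syllable (no codas are permitted; onsets are limited to one consonant).

3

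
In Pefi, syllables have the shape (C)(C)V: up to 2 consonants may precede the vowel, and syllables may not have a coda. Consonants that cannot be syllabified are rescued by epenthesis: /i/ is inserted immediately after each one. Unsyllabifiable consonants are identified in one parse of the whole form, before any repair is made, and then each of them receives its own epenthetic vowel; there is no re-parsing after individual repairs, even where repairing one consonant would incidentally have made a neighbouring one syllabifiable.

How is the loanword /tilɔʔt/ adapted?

The consonants /ʔ/, /t/ cannot be parsed into a legal (C)(C)V syllable (no codas are permitted; onsets may contain at most 2 consonants).
Each unlicensed consonant becomes the onset of a new syllable: /ʔ/ → /ʔi/, /t/ → /ti/.

tilɔʔiti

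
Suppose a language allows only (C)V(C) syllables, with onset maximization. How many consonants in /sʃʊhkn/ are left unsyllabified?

Syllabifying with onset maximization leaves /s/, /k/, /n/ stranded (at most one coda consonant is licensed; onsets are limited to one consonant).

3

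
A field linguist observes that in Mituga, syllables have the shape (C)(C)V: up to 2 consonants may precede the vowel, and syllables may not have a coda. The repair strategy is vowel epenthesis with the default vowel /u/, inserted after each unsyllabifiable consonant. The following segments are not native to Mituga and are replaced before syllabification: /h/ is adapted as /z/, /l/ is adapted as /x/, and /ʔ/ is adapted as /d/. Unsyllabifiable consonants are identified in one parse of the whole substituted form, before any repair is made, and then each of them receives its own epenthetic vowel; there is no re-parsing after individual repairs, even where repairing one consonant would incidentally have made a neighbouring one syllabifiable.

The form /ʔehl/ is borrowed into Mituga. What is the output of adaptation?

Substitution: /ʔ/ → /d/, /h/ → /z/, /l/ → /x/, giving /dezx/.
Syllabifying with onset maximization leaves /z/, /x/ stranded (no codas are permitted; onsets may contain at most 2 consonants).
Inserting the epenthetic vowel yields /z/ → /zu/, /x/ → /xu/.

dezuxu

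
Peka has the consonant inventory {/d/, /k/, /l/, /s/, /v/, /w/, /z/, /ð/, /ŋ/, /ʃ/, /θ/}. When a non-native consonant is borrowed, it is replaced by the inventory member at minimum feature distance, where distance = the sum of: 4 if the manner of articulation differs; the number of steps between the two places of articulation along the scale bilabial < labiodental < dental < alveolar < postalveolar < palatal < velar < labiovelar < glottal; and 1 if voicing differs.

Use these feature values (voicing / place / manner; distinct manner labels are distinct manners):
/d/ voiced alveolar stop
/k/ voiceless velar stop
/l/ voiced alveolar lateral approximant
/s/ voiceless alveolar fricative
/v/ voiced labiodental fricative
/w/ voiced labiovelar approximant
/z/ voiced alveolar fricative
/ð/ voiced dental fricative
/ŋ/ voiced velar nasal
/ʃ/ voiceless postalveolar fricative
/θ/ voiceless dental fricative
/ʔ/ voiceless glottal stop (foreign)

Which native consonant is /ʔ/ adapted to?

/k/ is closest: same manner (stop), place distance 2 (glottal→velar), same voicing; total 2. Next closest is /d/ at distance 6.

k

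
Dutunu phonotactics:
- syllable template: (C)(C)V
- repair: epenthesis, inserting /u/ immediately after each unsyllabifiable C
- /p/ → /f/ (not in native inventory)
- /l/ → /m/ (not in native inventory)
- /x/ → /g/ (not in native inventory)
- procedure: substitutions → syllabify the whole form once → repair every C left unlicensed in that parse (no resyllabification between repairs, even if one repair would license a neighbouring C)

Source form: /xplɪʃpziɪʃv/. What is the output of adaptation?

Substitution: /x/ → /g/, /p/ → /f/, /l/ → /m/, giving /gfmɪʃfziɪʃv/.
The consonants /g/, /ʃ/, /ʃ/, /v/ cannot be parsed into a legal (C)(C)V syllable (no codas are permitted; onsets may contain at most 2 consonants).
Epenthesis after each stranded consonant: /g/ → /gu/, /ʃ/ → /ʃu/, /ʃ/ → /ʃu/, /v/ → /vu/.

gufmɪʃufziɪʃuvu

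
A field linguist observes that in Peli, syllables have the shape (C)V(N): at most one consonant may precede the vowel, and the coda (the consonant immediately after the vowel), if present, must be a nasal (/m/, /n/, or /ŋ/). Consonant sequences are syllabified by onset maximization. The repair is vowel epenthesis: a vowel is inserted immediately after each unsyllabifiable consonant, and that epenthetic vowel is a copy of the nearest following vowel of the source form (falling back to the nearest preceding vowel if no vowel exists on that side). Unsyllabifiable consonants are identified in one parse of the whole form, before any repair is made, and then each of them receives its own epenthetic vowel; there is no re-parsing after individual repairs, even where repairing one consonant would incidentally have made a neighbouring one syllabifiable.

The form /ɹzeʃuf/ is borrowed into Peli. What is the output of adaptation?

Under (C)V(N), the unsyllabifiable consonants are /ɹ/, /f/ (only a nasal (/m/, /n/, or /ŋ/) is licensed in coda position; onsets are limited to one consonant).
Inserting the epenthetic vowel yields /ɹ/ → /ɹe/, /f/ → /fu/.

ɹezeʃufu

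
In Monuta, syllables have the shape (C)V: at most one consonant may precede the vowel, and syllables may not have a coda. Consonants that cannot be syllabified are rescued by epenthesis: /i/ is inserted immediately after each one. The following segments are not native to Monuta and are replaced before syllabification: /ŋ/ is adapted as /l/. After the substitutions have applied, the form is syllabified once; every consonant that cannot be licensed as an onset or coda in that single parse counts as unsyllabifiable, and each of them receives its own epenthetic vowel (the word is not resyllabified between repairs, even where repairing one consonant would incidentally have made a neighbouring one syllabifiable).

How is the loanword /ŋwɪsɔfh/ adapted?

liwɪsɔfihi

Substitution: /ŋ/ → /l/, giving /lwɪsɔfh/.
Syllabifying with onset maximization leaves /l/, /f/, /h/ stranded (no codas are permitted; onsets are limited to one consonant).
Epenthesis after each stranded consonant: /l/ → /li/, /f/ → /fi/, /h/ → /hi/.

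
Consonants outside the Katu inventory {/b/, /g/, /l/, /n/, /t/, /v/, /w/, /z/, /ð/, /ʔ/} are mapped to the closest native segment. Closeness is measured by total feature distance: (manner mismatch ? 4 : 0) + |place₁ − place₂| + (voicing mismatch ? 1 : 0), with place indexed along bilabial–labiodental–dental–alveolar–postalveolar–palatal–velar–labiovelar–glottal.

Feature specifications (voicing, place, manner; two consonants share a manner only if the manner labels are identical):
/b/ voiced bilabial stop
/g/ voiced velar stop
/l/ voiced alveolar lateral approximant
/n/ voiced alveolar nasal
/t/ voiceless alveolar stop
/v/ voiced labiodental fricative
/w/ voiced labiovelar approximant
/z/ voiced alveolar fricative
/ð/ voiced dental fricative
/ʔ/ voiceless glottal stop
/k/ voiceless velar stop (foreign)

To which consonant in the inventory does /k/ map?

g

/g/ is closest: same manner (stop), place distance 0 (velar→velar), voicing differs (+1); total 1. Next closest is /ʔ/ at distance 2.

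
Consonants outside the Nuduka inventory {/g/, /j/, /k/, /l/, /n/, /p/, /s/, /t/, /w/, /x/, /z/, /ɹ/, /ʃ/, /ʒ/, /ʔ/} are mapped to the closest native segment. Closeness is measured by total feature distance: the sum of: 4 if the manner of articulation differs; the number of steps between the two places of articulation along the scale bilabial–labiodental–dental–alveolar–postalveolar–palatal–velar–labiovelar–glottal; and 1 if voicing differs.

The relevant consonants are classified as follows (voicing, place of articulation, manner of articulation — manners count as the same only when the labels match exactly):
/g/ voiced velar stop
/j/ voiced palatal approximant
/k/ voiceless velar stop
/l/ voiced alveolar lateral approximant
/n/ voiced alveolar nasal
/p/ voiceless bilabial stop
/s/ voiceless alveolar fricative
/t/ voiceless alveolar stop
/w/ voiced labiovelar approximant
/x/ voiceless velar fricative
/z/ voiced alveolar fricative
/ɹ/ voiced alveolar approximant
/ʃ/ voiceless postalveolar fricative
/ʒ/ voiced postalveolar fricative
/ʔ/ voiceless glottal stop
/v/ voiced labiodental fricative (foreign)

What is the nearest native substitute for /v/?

z

/z/ is closest: same manner (fricative), place distance 2 (labiodental→alveolar), same voicing; total 2. Next closest is /s/ at distance 3.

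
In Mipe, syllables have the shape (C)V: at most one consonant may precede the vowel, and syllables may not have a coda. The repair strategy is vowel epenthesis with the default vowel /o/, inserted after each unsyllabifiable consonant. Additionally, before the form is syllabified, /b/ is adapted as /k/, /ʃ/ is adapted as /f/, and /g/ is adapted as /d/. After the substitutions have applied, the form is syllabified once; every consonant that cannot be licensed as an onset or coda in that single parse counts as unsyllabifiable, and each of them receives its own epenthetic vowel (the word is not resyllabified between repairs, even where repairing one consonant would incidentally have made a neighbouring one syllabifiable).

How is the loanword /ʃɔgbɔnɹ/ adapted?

fɔdokɔnoɹo

Substitution: /ʃ/ → /f/, /g/ → /d/, /b/ → /k/, giving /fɔdkɔnɹ/.
Under (C)V, the unsyllabifiable consonants are /d/, /n/, /ɹ/ (no codas are permitted; onsets are limited to one consonant).
Epenthesis after each stranded consonant: /d/ → /do/, /n/ → /no/, /ɹ/ → /ɹo/.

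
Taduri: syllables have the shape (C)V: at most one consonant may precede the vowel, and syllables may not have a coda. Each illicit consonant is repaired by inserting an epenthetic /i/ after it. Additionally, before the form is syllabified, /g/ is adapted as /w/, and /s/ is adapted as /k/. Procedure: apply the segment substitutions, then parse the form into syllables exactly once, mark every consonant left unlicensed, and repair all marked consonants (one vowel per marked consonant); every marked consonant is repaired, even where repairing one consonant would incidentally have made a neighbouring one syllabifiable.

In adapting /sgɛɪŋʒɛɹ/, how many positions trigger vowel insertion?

3

After substitution the input is /kwɛɪŋʒɛɹ/.
The unsyllabifiable consonants are /k/, /ŋ/, /ɹ/; each receives one epenthetic vowel.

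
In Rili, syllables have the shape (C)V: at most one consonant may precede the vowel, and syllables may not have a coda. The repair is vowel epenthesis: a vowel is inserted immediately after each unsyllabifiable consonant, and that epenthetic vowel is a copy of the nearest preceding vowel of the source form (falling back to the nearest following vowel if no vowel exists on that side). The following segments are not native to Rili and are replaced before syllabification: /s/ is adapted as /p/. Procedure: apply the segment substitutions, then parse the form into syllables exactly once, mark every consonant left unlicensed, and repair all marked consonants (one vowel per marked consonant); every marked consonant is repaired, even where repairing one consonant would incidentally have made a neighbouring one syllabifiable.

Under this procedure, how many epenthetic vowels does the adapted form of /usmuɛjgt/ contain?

4

After substitution the input is /upmuɛjgt/.
The unsyllabifiable consonants are /p/, /j/, /g/, /t/; each receives one epenthetic vowel.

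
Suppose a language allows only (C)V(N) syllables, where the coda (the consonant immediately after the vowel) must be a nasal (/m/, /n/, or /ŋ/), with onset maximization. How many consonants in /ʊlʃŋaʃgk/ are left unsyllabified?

The consonants /l/, /ʃ/, /ʃ/, /g/, /k/ cannot be parsed into a legal (C)V(N) syllable (only a nasal (/m/, /n/, or /ŋ/) is licensed in coda position; onsets are limited to one consonant).

5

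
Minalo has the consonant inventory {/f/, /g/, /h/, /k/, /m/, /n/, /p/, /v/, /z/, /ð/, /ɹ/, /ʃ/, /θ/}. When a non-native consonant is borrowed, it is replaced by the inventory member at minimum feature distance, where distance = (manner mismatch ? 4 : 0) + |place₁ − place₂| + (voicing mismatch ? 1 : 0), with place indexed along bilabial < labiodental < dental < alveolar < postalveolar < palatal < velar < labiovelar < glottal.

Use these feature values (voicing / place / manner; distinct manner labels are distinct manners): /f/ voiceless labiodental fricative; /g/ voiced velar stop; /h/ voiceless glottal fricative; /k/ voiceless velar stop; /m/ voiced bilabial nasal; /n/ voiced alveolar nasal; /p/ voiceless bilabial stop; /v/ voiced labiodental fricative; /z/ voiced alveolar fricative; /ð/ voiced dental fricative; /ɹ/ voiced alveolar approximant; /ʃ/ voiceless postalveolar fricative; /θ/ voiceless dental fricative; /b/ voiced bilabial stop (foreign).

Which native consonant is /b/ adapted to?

p

/p/ is closest: same manner (stop), place distance 0 (bilabial→bilabial), voicing differs (+1); total 1. Next closest is /m/ at distance 4.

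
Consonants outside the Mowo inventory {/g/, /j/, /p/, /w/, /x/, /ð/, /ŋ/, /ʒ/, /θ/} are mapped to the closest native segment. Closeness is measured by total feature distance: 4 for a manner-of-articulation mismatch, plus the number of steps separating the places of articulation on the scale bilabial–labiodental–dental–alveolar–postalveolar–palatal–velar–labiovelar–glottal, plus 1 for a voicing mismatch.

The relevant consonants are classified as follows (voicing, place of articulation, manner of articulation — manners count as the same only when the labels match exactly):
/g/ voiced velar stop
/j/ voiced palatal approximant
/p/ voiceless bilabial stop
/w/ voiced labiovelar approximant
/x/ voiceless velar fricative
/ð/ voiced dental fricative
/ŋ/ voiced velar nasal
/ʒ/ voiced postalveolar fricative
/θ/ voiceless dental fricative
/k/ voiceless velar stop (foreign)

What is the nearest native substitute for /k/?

g

/g/ is closest: same manner (stop), place distance 0 (velar→velar), voicing differs (+1); total 1. Next closest is /x/ at distance 4.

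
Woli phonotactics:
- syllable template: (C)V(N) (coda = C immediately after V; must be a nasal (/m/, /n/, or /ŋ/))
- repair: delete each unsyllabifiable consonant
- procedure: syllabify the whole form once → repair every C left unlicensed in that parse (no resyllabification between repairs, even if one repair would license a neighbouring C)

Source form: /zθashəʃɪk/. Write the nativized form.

θahəʃɪ

Under (C)V(N), the unsyllabifiable consonants are /z/, /s/, /k/ (only a nasal (/m/, /n/, or /ŋ/) is licensed in coda position; onsets are limited to one consonant).
Each unlicensed consonant is deleted: /z/, /s/, /k/.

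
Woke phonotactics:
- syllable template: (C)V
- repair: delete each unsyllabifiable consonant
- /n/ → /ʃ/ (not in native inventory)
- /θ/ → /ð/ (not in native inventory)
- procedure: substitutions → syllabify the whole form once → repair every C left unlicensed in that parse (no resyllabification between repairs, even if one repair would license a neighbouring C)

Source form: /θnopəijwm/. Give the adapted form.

Substitution: /θ/ → /ð/, /n/ → /ʃ/, giving /ðʃopəijwm/.
Under (C)V, the unsyllabifiable consonants are /ð/, /j/, /w/, /m/ (no codas are permitted; onsets are limited to one consonant).
Deleting the stranded consonants removes /ð/, /j/, /w/, /m/.

ʃopəi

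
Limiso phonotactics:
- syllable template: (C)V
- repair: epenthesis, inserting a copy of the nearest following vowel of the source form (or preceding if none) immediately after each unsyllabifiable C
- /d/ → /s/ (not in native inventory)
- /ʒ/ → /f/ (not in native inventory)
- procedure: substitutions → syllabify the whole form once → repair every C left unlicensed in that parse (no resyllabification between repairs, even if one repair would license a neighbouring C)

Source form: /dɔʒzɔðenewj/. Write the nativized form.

sɔfɔzɔðeneweje

Substitution: /d/ → /s/, /ʒ/ → /f/, giving /sɔfzɔðenewj/.
Syllabifying with onset maximization leaves /f/, /w/, /j/ stranded (no codas are permitted; onsets are limited to one consonant).
Each unlicensed consonant becomes the onset of a new syllable: /f/ → /fɔ/, /w/ → /we/, /j/ → /je/.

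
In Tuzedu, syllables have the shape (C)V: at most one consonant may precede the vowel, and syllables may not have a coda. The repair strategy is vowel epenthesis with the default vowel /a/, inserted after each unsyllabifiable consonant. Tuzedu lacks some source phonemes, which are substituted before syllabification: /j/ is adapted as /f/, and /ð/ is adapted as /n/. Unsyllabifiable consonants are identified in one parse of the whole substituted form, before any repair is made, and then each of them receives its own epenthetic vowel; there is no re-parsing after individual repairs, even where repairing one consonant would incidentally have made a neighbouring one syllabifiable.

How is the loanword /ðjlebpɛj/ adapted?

nafalebapɛfa

Substitution: /ð/ → /n/, /j/ → /f/, giving /nflebpɛf/.
Under (C)V, the unsyllabifiable consonants are /n/, /f/, /b/, /f/ (no codas are permitted; onsets are limited to one consonant).
Inserting the epenthetic vowel yields /n/ → /na/, /f/ → /fa/, /b/ → /ba/, /f/ → /fa/.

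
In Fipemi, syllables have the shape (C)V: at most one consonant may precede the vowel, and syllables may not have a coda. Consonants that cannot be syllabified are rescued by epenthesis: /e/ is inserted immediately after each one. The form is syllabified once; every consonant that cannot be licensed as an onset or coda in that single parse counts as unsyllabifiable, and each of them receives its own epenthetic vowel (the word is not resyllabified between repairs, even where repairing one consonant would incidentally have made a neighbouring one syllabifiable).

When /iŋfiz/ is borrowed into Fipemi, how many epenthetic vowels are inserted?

2

The unsyllabifiable consonants are /ŋ/, /z/; each receives one epenthetic vowel.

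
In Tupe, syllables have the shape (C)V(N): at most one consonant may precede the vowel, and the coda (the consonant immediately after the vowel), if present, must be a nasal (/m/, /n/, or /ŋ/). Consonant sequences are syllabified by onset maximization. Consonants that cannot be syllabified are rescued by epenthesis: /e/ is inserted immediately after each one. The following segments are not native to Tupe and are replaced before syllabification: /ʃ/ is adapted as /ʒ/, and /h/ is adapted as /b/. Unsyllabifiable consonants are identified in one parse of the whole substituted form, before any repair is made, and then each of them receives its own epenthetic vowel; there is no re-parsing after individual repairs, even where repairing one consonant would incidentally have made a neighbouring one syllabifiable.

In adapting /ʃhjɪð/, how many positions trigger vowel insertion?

After substitution the input is /ʒbjɪð/.
The unsyllabifiable consonants are /ʒ/, /b/, /ð/; each receives one epenthetic vowel.

3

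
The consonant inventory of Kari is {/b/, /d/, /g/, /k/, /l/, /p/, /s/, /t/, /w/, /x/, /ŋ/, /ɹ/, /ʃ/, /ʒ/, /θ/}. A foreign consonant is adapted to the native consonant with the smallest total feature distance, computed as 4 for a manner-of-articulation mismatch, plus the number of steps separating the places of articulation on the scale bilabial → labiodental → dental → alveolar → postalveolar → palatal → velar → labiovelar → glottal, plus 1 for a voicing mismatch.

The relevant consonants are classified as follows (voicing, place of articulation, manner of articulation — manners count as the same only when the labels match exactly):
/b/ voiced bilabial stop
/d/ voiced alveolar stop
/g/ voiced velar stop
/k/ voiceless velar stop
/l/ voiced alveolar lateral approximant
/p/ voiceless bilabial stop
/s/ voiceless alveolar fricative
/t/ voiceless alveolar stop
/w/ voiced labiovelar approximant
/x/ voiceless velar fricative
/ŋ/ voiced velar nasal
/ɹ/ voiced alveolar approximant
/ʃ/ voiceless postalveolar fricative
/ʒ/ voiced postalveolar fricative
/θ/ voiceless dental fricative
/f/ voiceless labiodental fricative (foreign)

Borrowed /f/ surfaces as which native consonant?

/θ/ is closest: same manner (fricative), place distance 1 (labiodental→dental), same voicing; total 1. Next closest is /s/ at distance 2.

θ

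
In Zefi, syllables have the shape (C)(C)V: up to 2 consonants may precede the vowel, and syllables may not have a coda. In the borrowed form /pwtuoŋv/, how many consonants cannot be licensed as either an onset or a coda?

3

Under (C)(C)V, the unsyllabifiable consonants are /p/, /ŋ/, /v/ (no codas are permitted; onsets may contain at most 2 consonants).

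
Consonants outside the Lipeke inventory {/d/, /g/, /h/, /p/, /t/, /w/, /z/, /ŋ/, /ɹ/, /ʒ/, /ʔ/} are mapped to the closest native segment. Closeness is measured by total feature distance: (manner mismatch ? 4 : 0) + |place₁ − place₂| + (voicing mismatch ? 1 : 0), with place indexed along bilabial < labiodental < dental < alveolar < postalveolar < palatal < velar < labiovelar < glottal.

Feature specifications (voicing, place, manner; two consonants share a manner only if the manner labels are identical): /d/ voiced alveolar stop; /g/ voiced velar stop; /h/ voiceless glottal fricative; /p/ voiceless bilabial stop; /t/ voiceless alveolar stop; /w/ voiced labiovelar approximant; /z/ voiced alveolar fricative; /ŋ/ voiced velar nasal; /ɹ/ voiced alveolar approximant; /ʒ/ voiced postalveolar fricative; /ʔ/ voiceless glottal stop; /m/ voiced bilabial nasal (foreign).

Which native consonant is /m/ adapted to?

/p/ is closest: manner differs (nasal→stop, +4), place distance 0 (bilabial→bilabial), voicing differs (+1); total 5. Next closest is /ŋ/ at distance 6.

p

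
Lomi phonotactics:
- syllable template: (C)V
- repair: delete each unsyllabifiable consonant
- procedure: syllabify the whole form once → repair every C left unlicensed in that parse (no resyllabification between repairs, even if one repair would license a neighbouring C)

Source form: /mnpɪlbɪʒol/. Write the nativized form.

pɪbɪʒo

Syllabifying with onset maximization leaves /m/, /n/, /l/, /l/ stranded (no codas are permitted; onsets are limited to one consonant).
Deleting the stranded consonants removes /m/, /n/, /l/, /l/.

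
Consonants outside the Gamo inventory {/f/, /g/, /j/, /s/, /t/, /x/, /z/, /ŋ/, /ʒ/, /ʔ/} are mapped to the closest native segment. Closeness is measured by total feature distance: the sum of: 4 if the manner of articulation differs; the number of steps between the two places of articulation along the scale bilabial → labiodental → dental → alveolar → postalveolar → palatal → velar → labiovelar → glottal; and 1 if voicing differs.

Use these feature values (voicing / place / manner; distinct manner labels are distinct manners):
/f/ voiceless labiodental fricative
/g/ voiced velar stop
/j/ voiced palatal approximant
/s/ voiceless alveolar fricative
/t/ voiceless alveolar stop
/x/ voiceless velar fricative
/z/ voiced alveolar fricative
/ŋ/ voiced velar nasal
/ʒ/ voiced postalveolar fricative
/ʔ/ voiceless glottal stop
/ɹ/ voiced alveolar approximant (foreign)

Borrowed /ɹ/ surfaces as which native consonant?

j

/j/ is closest: same manner (approximant), place distance 2 (alveolar→palatal), same voicing; total 2. Next closest is /z/ at distance 4.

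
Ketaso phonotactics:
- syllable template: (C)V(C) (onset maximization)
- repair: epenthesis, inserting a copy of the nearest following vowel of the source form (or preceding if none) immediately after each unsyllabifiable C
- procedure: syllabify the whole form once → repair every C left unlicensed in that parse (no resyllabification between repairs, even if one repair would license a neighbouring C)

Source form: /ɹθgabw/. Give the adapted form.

Under (C)V(C), the unsyllabifiable consonants are /ɹ/, /θ/, /w/ (at most one coda consonant is licensed; onsets are limited to one consonant).
Epenthesis after each stranded consonant: /ɹ/ → /ɹa/, /θ/ → /θa/, /w/ → /wa/.

ɹaθagabwa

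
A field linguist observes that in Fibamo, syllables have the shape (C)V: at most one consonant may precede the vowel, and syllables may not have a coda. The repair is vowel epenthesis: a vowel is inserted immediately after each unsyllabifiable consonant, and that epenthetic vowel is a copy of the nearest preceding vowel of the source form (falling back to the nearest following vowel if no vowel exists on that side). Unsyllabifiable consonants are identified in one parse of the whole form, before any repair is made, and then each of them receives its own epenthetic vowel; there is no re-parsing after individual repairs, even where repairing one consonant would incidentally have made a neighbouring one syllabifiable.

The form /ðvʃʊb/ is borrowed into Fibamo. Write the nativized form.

ðʊvʊʃʊbʊ

Under (C)V, the unsyllabifiable consonants are /ð/, /v/, /b/ (no codas are permitted; onsets are limited to one consonant).
Each unlicensed consonant becomes the onset of a new syllable: /ð/ → /ðʊ/, /v/ → /vʊ/, /b/ → /bʊ/.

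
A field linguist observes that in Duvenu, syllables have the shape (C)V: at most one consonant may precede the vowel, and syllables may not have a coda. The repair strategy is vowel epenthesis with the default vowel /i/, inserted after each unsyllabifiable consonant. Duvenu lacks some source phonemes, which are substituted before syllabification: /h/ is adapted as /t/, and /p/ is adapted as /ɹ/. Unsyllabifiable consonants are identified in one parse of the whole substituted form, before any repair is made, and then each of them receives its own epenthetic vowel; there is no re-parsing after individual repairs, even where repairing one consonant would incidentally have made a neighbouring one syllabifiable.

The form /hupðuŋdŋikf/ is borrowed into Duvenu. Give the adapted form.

Substitution: /h/ → /t/, /p/ → /ɹ/, giving /tuɹðuŋdŋikf/.
Under (C)V, the unsyllabifiable consonants are /ɹ/, /ŋ/, /d/, /k/, /f/ (no codas are permitted; onsets are limited to one consonant).
Each unlicensed consonant becomes the onset of a new syllable: /ɹ/ → /ɹi/, /ŋ/ → /ŋi/, /d/ → /di/, /k/ → /ki/, /f/ → /fi/.

tuɹiðuŋidiŋikifi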